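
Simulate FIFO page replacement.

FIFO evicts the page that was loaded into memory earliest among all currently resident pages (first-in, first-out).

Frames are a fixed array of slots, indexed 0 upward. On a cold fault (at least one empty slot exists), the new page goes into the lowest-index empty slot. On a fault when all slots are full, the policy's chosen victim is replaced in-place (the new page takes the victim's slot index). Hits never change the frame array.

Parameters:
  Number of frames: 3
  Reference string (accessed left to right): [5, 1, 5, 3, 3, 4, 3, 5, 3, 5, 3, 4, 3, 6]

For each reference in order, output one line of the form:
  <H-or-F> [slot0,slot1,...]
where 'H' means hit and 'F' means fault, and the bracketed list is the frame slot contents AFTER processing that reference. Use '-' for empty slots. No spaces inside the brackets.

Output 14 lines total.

F [5,-,-]
F [5,1,-]
H [5,1,-]
F [5,1,3]
H [5,1,3]
F [4,1,3]
H [4,1,3]
F [4,5,3]
H [4,5,3]
H [4,5,3]
H [4,5,3]
H [4,5,3]
H [4,5,3]
F [4,5,6]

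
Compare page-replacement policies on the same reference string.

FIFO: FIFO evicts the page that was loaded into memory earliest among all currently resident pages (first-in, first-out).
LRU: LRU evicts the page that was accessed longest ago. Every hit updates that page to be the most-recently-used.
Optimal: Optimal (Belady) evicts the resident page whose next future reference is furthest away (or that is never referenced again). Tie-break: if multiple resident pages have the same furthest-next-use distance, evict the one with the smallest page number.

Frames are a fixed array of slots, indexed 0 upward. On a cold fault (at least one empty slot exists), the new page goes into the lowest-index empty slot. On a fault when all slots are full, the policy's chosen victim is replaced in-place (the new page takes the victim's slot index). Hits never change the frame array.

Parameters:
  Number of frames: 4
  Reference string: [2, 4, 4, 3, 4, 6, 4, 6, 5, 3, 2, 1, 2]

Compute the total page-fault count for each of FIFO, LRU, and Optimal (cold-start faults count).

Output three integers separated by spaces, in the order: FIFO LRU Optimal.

--- FIFO ---
  step 0: ref 2 -> FAULT, frames=[2,-,-,-] (faults so far: 1)
  step 1: ref 4 -> FAULT, frames=[2,4,-,-] (faults so far: 2)
  step 2: ref 4 -> HIT, frames=[2,4,-,-] (faults so far: 2)
  step 3: ref 3 -> FAULT, frames=[2,4,3,-] (faults so far: 3)
  step 4: ref 4 -> HIT, frames=[2,4,3,-] (faults so far: 3)
  step 5: ref 6 -> FAULT, frames=[2,4,3,6] (faults so far: 4)
  step 6: ref 4 -> HIT, frames=[2,4,3,6] (faults so far: 4)
  step 7: ref 6 -> HIT, frames=[2,4,3,6] (faults so far: 4)
  step 8: ref 5 -> FAULT, evict 2, frames=[5,4,3,6] (faults so far: 5)
  step 9: ref 3 -> HIT, frames=[5,4,3,6] (faults so far: 5)
  step 10: ref 2 -> FAULT, evict 4, frames=[5,2,3,6] (faults so far: 6)
  step 11: ref 1 -> FAULT, evict 3, frames=[5,2,1,6] (faults so far: 7)
  step 12: ref 2 -> HIT, frames=[5,2,1,6] (faults so far: 7)
  FIFO total faults: 7
--- LRU ---
  step 0: ref 2 -> FAULT, frames=[2,-,-,-] (faults so far: 1)
  step 1: ref 4 -> FAULT, frames=[2,4,-,-] (faults so far: 2)
  step 2: ref 4 -> HIT, frames=[2,4,-,-] (faults so far: 2)
  step 3: ref 3 -> FAULT, frames=[2,4,3,-] (faults so far: 3)
  step 4: ref 4 -> HIT, frames=[2,4,3,-] (faults so far: 3)
  step 5: ref 6 -> FAULT, frames=[2,4,3,6] (faults so far: 4)
  step 6: ref 4 -> HIT, frames=[2,4,3,6] (faults so far: 4)
  step 7: ref 6 -> HIT, frames=[2,4,3,6] (faults so far: 4)
  step 8: ref 5 -> FAULT, evict 2, frames=[5,4,3,6] (faults so far: 5)
  step 9: ref 3 -> HIT, frames=[5,4,3,6] (faults so far: 5)
  step 10: ref 2 -> FAULT, evict 4, frames=[5,2,3,6] (faults so far: 6)
  step 11: ref 1 -> FAULT, evict 6, frames=[5,2,3,1] (faults so far: 7)
  step 12: ref 2 -> HIT, frames=[5,2,3,1] (faults so far: 7)
  LRU total faults: 7
--- Optimal ---
  step 0: ref 2 -> FAULT, frames=[2,-,-,-] (faults so far: 1)
  step 1: ref 4 -> FAULT, frames=[2,4,-,-] (faults so far: 2)
  step 2: ref 4 -> HIT, frames=[2,4,-,-] (faults so far: 2)
  step 3: ref 3 -> FAULT, frames=[2,4,3,-] (faults so far: 3)
  step 4: ref 4 -> HIT, frames=[2,4,3,-] (faults so far: 3)
  step 5: ref 6 -> FAULT, frames=[2,4,3,6] (faults so far: 4)
  step 6: ref 4 -> HIT, frames=[2,4,3,6] (faults so far: 4)
  step 7: ref 6 -> HIT, frames=[2,4,3,6] (faults so far: 4)
  step 8: ref 5 -> FAULT, evict 4, frames=[2,5,3,6] (faults so far: 5)
  step 9: ref 3 -> HIT, frames=[2,5,3,6] (faults so far: 5)
  step 10: ref 2 -> HIT, frames=[2,5,3,6] (faults so far: 5)
  step 11: ref 1 -> FAULT, evict 3, frames=[2,5,1,6] (faults so far: 6)
  step 12: ref 2 -> HIT, frames=[2,5,1,6] (faults so far: 6)
  Optimal total faults: 6

Answer: 7 7 6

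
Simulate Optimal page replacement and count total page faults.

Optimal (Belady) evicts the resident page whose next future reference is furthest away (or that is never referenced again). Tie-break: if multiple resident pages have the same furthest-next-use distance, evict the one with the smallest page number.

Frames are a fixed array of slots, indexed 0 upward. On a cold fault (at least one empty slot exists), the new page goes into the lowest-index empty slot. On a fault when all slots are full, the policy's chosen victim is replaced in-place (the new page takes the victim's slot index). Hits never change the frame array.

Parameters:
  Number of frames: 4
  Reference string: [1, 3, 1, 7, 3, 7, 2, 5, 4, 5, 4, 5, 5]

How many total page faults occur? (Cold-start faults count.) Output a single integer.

Step 0: ref 1 → FAULT, frames=[1,-,-,-]
Step 1: ref 3 → FAULT, frames=[1,3,-,-]
Step 2: ref 1 → HIT, frames=[1,3,-,-]
Step 3: ref 7 → FAULT, frames=[1,3,7,-]
Step 4: ref 3 → HIT, frames=[1,3,7,-]
Step 5: ref 7 → HIT, frames=[1,3,7,-]
Step 6: ref 2 → FAULT, frames=[1,3,7,2]
Step 7: ref 5 → FAULT (evict 1), frames=[5,3,7,2]
Step 8: ref 4 → FAULT (evict 2), frames=[5,3,7,4]
Step 9: ref 5 → HIT, frames=[5,3,7,4]
Step 10: ref 4 → HIT, frames=[5,3,7,4]
Step 11: ref 5 → HIT, frames=[5,3,7,4]
Step 12: ref 5 → HIT, frames=[5,3,7,4]
Total faults: 6

Answer: 6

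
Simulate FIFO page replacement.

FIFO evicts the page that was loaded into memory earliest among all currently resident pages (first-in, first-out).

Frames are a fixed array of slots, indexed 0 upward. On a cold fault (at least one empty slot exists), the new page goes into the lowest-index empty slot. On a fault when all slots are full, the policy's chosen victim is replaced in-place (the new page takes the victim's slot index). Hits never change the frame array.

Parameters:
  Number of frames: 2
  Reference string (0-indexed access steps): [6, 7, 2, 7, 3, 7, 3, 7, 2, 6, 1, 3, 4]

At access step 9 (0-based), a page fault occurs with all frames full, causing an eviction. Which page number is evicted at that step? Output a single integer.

Answer: 7

Derivation:
Step 0: ref 6 -> FAULT, frames=[6,-]
Step 1: ref 7 -> FAULT, frames=[6,7]
Step 2: ref 2 -> FAULT, evict 6, frames=[2,7]
Step 3: ref 7 -> HIT, frames=[2,7]
Step 4: ref 3 -> FAULT, evict 7, frames=[2,3]
Step 5: ref 7 -> FAULT, evict 2, frames=[7,3]
Step 6: ref 3 -> HIT, frames=[7,3]
Step 7: ref 7 -> HIT, frames=[7,3]
Step 8: ref 2 -> FAULT, evict 3, frames=[7,2]
Step 9: ref 6 -> FAULT, evict 7, frames=[6,2]
At step 9: evicted page 7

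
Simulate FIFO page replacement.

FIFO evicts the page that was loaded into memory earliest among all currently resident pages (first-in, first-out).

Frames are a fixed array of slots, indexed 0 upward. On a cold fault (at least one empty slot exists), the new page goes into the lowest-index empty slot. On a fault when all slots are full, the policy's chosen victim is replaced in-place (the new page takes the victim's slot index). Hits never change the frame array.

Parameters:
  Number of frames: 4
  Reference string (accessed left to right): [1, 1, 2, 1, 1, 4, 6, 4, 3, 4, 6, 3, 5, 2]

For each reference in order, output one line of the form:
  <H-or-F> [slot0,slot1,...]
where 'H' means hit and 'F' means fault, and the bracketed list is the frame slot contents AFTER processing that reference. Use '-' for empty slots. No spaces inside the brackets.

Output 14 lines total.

F [1,-,-,-]
H [1,-,-,-]
F [1,2,-,-]
H [1,2,-,-]
H [1,2,-,-]
F [1,2,4,-]
F [1,2,4,6]
H [1,2,4,6]
F [3,2,4,6]
H [3,2,4,6]
H [3,2,4,6]
H [3,2,4,6]
F [3,5,4,6]
F [3,5,2,6]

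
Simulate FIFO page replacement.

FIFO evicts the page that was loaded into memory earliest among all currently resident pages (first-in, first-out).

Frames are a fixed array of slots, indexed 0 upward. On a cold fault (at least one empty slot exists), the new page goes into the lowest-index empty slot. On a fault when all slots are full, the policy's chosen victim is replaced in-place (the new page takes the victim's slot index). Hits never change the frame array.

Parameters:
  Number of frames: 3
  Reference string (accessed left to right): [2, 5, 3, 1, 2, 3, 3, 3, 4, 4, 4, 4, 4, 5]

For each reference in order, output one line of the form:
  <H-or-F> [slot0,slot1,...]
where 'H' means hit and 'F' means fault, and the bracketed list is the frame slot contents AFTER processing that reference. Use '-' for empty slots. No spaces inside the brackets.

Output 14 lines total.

F [2,-,-]
F [2,5,-]
F [2,5,3]
F [1,5,3]
F [1,2,3]
H [1,2,3]
H [1,2,3]
H [1,2,3]
F [1,2,4]
H [1,2,4]
H [1,2,4]
H [1,2,4]
H [1,2,4]
F [5,2,4]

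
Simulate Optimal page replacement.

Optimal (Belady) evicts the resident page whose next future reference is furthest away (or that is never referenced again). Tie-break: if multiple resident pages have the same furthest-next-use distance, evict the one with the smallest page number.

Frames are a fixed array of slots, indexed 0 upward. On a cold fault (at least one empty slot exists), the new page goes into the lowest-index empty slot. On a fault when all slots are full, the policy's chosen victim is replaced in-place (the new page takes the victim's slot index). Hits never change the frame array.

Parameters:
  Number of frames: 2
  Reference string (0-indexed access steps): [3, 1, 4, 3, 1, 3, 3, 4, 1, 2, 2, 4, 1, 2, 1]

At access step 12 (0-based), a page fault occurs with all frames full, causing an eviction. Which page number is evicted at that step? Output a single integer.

Answer: 4

Derivation:
Step 0: ref 3 -> FAULT, frames=[3,-]
Step 1: ref 1 -> FAULT, frames=[3,1]
Step 2: ref 4 -> FAULT, evict 1, frames=[3,4]
Step 3: ref 3 -> HIT, frames=[3,4]
Step 4: ref 1 -> FAULT, evict 4, frames=[3,1]
Step 5: ref 3 -> HIT, frames=[3,1]
Step 6: ref 3 -> HIT, frames=[3,1]
Step 7: ref 4 -> FAULT, evict 3, frames=[4,1]
Step 8: ref 1 -> HIT, frames=[4,1]
Step 9: ref 2 -> FAULT, evict 1, frames=[4,2]
Step 10: ref 2 -> HIT, frames=[4,2]
Step 11: ref 4 -> HIT, frames=[4,2]
Step 12: ref 1 -> FAULT, evict 4, frames=[1,2]
At step 12: evicted page 4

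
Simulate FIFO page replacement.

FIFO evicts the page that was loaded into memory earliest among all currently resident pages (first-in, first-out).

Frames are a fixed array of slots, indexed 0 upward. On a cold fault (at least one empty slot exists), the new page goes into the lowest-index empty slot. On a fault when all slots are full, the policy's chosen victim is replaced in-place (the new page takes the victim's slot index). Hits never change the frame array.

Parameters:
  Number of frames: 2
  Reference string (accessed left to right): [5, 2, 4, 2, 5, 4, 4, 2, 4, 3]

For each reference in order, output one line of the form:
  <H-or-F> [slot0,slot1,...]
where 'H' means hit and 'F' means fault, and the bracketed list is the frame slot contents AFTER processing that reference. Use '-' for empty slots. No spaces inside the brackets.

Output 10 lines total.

F [5,-]
F [5,2]
F [4,2]
H [4,2]
F [4,5]
H [4,5]
H [4,5]
F [2,5]
F [2,4]
F [3,4]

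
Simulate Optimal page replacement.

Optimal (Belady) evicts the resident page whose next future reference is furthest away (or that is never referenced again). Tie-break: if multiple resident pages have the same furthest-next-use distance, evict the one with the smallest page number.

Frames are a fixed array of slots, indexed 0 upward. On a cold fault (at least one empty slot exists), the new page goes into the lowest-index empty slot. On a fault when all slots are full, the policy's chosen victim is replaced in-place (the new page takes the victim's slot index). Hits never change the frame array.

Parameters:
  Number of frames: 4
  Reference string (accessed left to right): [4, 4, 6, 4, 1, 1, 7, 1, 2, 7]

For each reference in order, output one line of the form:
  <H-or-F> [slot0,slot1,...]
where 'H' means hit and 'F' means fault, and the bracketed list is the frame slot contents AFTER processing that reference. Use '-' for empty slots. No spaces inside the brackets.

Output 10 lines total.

F [4,-,-,-]
H [4,-,-,-]
F [4,6,-,-]
H [4,6,-,-]
F [4,6,1,-]
H [4,6,1,-]
F [4,6,1,7]
H [4,6,1,7]
F [4,6,2,7]
H [4,6,2,7]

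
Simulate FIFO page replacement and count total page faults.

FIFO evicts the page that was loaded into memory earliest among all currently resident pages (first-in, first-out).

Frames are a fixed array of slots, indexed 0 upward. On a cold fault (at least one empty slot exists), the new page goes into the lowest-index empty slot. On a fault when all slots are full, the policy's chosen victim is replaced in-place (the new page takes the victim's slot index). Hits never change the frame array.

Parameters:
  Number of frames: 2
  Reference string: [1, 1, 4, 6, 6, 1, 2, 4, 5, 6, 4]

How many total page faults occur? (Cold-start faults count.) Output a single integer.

Step 0: ref 1 → FAULT, frames=[1,-]
Step 1: ref 1 → HIT, frames=[1,-]
Step 2: ref 4 → FAULT, frames=[1,4]
Step 3: ref 6 → FAULT (evict 1), frames=[6,4]
Step 4: ref 6 → HIT, frames=[6,4]
Step 5: ref 1 → FAULT (evict 4), frames=[6,1]
Step 6: ref 2 → FAULT (evict 6), frames=[2,1]
Step 7: ref 4 → FAULT (evict 1), frames=[2,4]
Step 8: ref 5 → FAULT (evict 2), frames=[5,4]
Step 9: ref 6 → FAULT (evict 4), frames=[5,6]
Step 10: ref 4 → FAULT (evict 5), frames=[4,6]
Total faults: 9

Answer: 9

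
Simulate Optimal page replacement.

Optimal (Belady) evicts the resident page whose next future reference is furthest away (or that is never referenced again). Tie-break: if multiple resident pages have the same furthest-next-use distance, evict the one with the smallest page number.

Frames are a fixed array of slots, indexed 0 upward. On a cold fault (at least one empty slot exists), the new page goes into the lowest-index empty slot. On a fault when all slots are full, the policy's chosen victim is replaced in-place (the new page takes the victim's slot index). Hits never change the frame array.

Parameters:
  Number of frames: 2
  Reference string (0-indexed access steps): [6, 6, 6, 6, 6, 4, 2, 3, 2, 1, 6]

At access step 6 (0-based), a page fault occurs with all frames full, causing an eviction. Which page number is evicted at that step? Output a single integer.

Step 0: ref 6 -> FAULT, frames=[6,-]
Step 1: ref 6 -> HIT, frames=[6,-]
Step 2: ref 6 -> HIT, frames=[6,-]
Step 3: ref 6 -> HIT, frames=[6,-]
Step 4: ref 6 -> HIT, frames=[6,-]
Step 5: ref 4 -> FAULT, frames=[6,4]
Step 6: ref 2 -> FAULT, evict 4, frames=[6,2]
At step 6: evicted page 4

Answer: 4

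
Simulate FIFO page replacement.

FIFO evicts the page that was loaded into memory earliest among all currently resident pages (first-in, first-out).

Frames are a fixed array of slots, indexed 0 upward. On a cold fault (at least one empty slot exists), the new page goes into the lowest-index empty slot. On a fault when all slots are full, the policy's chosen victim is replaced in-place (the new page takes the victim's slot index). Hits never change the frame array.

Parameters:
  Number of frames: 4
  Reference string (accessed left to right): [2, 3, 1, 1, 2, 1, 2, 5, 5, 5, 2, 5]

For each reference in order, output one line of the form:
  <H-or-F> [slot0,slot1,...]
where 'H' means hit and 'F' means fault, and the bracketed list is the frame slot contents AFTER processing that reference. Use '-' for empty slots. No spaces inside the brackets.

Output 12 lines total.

F [2,-,-,-]
F [2,3,-,-]
F [2,3,1,-]
H [2,3,1,-]
H [2,3,1,-]
H [2,3,1,-]
H [2,3,1,-]
F [2,3,1,5]
H [2,3,1,5]
H [2,3,1,5]
H [2,3,1,5]
H [2,3,1,5]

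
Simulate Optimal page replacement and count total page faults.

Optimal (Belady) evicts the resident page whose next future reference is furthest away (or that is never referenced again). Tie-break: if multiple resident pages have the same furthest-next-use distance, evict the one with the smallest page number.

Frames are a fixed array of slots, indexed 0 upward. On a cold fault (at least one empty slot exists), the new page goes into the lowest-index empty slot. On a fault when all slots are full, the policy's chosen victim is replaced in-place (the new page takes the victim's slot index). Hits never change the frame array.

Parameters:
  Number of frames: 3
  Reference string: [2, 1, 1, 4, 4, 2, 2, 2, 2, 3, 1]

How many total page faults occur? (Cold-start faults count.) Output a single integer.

Answer: 4

Derivation:
Step 0: ref 2 → FAULT, frames=[2,-,-]
Step 1: ref 1 → FAULT, frames=[2,1,-]
Step 2: ref 1 → HIT, frames=[2,1,-]
Step 3: ref 4 → FAULT, frames=[2,1,4]
Step 4: ref 4 → HIT, frames=[2,1,4]
Step 5: ref 2 → HIT, frames=[2,1,4]
Step 6: ref 2 → HIT, frames=[2,1,4]
Step 7: ref 2 → HIT, frames=[2,1,4]
Step 8: ref 2 → HIT, frames=[2,1,4]
Step 9: ref 3 → FAULT (evict 2), frames=[3,1,4]
Step 10: ref 1 → HIT, frames=[3,1,4]
Total faults: 4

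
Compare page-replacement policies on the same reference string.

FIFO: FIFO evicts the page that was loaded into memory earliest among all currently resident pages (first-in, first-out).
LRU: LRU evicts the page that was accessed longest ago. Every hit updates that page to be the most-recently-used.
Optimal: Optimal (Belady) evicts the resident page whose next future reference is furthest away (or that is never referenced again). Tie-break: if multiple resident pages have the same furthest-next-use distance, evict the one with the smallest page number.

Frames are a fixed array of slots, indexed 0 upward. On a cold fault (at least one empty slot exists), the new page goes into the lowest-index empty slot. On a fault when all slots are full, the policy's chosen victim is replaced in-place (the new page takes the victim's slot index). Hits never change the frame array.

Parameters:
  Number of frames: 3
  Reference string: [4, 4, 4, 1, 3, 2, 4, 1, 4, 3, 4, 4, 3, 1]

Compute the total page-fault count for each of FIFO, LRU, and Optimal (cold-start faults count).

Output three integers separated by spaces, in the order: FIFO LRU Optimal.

Answer: 7 7 5

Derivation:
--- FIFO ---
  step 0: ref 4 -> FAULT, frames=[4,-,-] (faults so far: 1)
  step 1: ref 4 -> HIT, frames=[4,-,-] (faults so far: 1)
  step 2: ref 4 -> HIT, frames=[4,-,-] (faults so far: 1)
  step 3: ref 1 -> FAULT, frames=[4,1,-] (faults so far: 2)
  step 4: ref 3 -> FAULT, frames=[4,1,3] (faults so far: 3)
  step 5: ref 2 -> FAULT, evict 4, frames=[2,1,3] (faults so far: 4)
  step 6: ref 4 -> FAULT, evict 1, frames=[2,4,3] (faults so far: 5)
  step 7: ref 1 -> FAULT, evict 3, frames=[2,4,1] (faults so far: 6)
  step 8: ref 4 -> HIT, frames=[2,4,1] (faults so far: 6)
  step 9: ref 3 -> FAULT, evict 2, frames=[3,4,1] (faults so far: 7)
  step 10: ref 4 -> HIT, frames=[3,4,1] (faults so far: 7)
  step 11: ref 4 -> HIT, frames=[3,4,1] (faults so far: 7)
  step 12: ref 3 -> HIT, frames=[3,4,1] (faults so far: 7)
  step 13: ref 1 -> HIT, frames=[3,4,1] (faults so far: 7)
  FIFO total faults: 7
--- LRU ---
  step 0: ref 4 -> FAULT, frames=[4,-,-] (faults so far: 1)
  step 1: ref 4 -> HIT, frames=[4,-,-] (faults so far: 1)
  step 2: ref 4 -> HIT, frames=[4,-,-] (faults so far: 1)
  step 3: ref 1 -> FAULT, frames=[4,1,-] (faults so far: 2)
  step 4: ref 3 -> FAULT, frames=[4,1,3] (faults so far: 3)
  step 5: ref 2 -> FAULT, evict 4, frames=[2,1,3] (faults so far: 4)
  step 6: ref 4 -> FAULT, evict 1, frames=[2,4,3] (faults so far: 5)
  step 7: ref 1 -> FAULT, evict 3, frames=[2,4,1] (faults so far: 6)
  step 8: ref 4 -> HIT, frames=[2,4,1] (faults so far: 6)
  step 9: ref 3 -> FAULT, evict 2, frames=[3,4,1] (faults so far: 7)
  step 10: ref 4 -> HIT, frames=[3,4,1] (faults so far: 7)
  step 11: ref 4 -> HIT, frames=[3,4,1] (faults so far: 7)
  step 12: ref 3 -> HIT, frames=[3,4,1] (faults so far: 7)
  step 13: ref 1 -> HIT, frames=[3,4,1] (faults so far: 7)
  LRU total faults: 7
--- Optimal ---
  step 0: ref 4 -> FAULT, frames=[4,-,-] (faults so far: 1)
  step 1: ref 4 -> HIT, frames=[4,-,-] (faults so far: 1)
  step 2: ref 4 -> HIT, frames=[4,-,-] (faults so far: 1)
  step 3: ref 1 -> FAULT, frames=[4,1,-] (faults so far: 2)
  step 4: ref 3 -> FAULT, frames=[4,1,3] (faults so far: 3)
  step 5: ref 2 -> FAULT, evict 3, frames=[4,1,2] (faults so far: 4)
  step 6: ref 4 -> HIT, frames=[4,1,2] (faults so far: 4)
  step 7: ref 1 -> HIT, frames=[4,1,2] (faults so far: 4)
  step 8: ref 4 -> HIT, frames=[4,1,2] (faults so far: 4)
  step 9: ref 3 -> FAULT, evict 2, frames=[4,1,3] (faults so far: 5)
  step 10: ref 4 -> HIT, frames=[4,1,3] (faults so far: 5)
  step 11: ref 4 -> HIT, frames=[4,1,3] (faults so far: 5)
  step 12: ref 3 -> HIT, frames=[4,1,3] (faults so far: 5)
  step 13: ref 1 -> HIT, frames=[4,1,3] (faults so far: 5)
  Optimal total faults: 5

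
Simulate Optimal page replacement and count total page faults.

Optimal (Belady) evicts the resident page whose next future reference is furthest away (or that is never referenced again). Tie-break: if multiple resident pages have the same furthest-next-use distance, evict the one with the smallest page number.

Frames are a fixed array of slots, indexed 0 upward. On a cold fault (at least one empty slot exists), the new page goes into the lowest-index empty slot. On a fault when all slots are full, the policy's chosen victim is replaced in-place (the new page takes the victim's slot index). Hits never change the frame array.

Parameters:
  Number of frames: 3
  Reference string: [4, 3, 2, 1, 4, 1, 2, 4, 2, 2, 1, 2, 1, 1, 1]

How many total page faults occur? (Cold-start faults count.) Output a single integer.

Step 0: ref 4 → FAULT, frames=[4,-,-]
Step 1: ref 3 → FAULT, frames=[4,3,-]
Step 2: ref 2 → FAULT, frames=[4,3,2]
Step 3: ref 1 → FAULT (evict 3), frames=[4,1,2]
Step 4: ref 4 → HIT, frames=[4,1,2]
Step 5: ref 1 → HIT, frames=[4,1,2]
Step 6: ref 2 → HIT, frames=[4,1,2]
Step 7: ref 4 → HIT, frames=[4,1,2]
Step 8: ref 2 → HIT, frames=[4,1,2]
Step 9: ref 2 → HIT, frames=[4,1,2]
Step 10: ref 1 → HIT, frames=[4,1,2]
Step 11: ref 2 → HIT, frames=[4,1,2]
Step 12: ref 1 → HIT, frames=[4,1,2]
Step 13: ref 1 → HIT, frames=[4,1,2]
Step 14: ref 1 → HIT, frames=[4,1,2]
Total faults: 4

Answer: 4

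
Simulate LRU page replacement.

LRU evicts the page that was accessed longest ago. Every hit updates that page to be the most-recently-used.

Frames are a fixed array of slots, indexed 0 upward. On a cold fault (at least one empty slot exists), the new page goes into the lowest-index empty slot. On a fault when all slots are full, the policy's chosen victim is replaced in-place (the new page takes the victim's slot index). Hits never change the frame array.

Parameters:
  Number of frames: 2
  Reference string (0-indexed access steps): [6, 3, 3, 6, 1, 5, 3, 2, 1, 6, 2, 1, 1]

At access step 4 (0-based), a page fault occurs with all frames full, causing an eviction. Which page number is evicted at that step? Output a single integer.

Answer: 3

Derivation:
Step 0: ref 6 -> FAULT, frames=[6,-]
Step 1: ref 3 -> FAULT, frames=[6,3]
Step 2: ref 3 -> HIT, frames=[6,3]
Step 3: ref 6 -> HIT, frames=[6,3]
Step 4: ref 1 -> FAULT, evict 3, frames=[6,1]
At step 4: evicted page 3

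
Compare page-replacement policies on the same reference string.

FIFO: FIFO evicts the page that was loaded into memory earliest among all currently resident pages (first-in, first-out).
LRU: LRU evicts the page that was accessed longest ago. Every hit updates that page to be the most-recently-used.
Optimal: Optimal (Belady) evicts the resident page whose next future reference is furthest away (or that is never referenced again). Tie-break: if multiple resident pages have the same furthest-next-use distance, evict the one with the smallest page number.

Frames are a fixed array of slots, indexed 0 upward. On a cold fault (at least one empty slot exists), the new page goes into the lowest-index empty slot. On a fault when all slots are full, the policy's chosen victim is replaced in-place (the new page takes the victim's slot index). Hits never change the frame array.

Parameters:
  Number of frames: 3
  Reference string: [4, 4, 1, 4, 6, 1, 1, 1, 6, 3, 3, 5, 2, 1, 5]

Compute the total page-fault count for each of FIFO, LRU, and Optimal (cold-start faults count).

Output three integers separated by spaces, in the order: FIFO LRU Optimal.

--- FIFO ---
  step 0: ref 4 -> FAULT, frames=[4,-,-] (faults so far: 1)
  step 1: ref 4 -> HIT, frames=[4,-,-] (faults so far: 1)
  step 2: ref 1 -> FAULT, frames=[4,1,-] (faults so far: 2)
  step 3: ref 4 -> HIT, frames=[4,1,-] (faults so far: 2)
  step 4: ref 6 -> FAULT, frames=[4,1,6] (faults so far: 3)
  step 5: ref 1 -> HIT, frames=[4,1,6] (faults so far: 3)
  step 6: ref 1 -> HIT, frames=[4,1,6] (faults so far: 3)
  step 7: ref 1 -> HIT, frames=[4,1,6] (faults so far: 3)
  step 8: ref 6 -> HIT, frames=[4,1,6] (faults so far: 3)
  step 9: ref 3 -> FAULT, evict 4, frames=[3,1,6] (faults so far: 4)
  step 10: ref 3 -> HIT, frames=[3,1,6] (faults so far: 4)
  step 11: ref 5 -> FAULT, evict 1, frames=[3,5,6] (faults so far: 5)
  step 12: ref 2 -> FAULT, evict 6, frames=[3,5,2] (faults so far: 6)
  step 13: ref 1 -> FAULT, evict 3, frames=[1,5,2] (faults so far: 7)
  step 14: ref 5 -> HIT, frames=[1,5,2] (faults so far: 7)
  FIFO total faults: 7
--- LRU ---
  step 0: ref 4 -> FAULT, frames=[4,-,-] (faults so far: 1)
  step 1: ref 4 -> HIT, frames=[4,-,-] (faults so far: 1)
  step 2: ref 1 -> FAULT, frames=[4,1,-] (faults so far: 2)
  step 3: ref 4 -> HIT, frames=[4,1,-] (faults so far: 2)
  step 4: ref 6 -> FAULT, frames=[4,1,6] (faults so far: 3)
  step 5: ref 1 -> HIT, frames=[4,1,6] (faults so far: 3)
  step 6: ref 1 -> HIT, frames=[4,1,6] (faults so far: 3)
  step 7: ref 1 -> HIT, frames=[4,1,6] (faults so far: 3)
  step 8: ref 6 -> HIT, frames=[4,1,6] (faults so far: 3)
  step 9: ref 3 -> FAULT, evict 4, frames=[3,1,6] (faults so far: 4)
  step 10: ref 3 -> HIT, frames=[3,1,6] (faults so far: 4)
  step 11: ref 5 -> FAULT, evict 1, frames=[3,5,6] (faults so far: 5)
  step 12: ref 2 -> FAULT, evict 6, frames=[3,5,2] (faults so far: 6)
  step 13: ref 1 -> FAULT, evict 3, frames=[1,5,2] (faults so far: 7)
  step 14: ref 5 -> HIT, frames=[1,5,2] (faults so far: 7)
  LRU total faults: 7
--- Optimal ---
  step 0: ref 4 -> FAULT, frames=[4,-,-] (faults so far: 1)
  step 1: ref 4 -> HIT, frames=[4,-,-] (faults so far: 1)
  step 2: ref 1 -> FAULT, frames=[4,1,-] (faults so far: 2)
  step 3: ref 4 -> HIT, frames=[4,1,-] (faults so far: 2)
  step 4: ref 6 -> FAULT, frames=[4,1,6] (faults so far: 3)
  step 5: ref 1 -> HIT, frames=[4,1,6] (faults so far: 3)
  step 6: ref 1 -> HIT, frames=[4,1,6] (faults so far: 3)
  step 7: ref 1 -> HIT, frames=[4,1,6] (faults so far: 3)
  step 8: ref 6 -> HIT, frames=[4,1,6] (faults so far: 3)
  step 9: ref 3 -> FAULT, evict 4, frames=[3,1,6] (faults so far: 4)
  step 10: ref 3 -> HIT, frames=[3,1,6] (faults so far: 4)
  step 11: ref 5 -> FAULT, evict 3, frames=[5,1,6] (faults so far: 5)
  step 12: ref 2 -> FAULT, evict 6, frames=[5,1,2] (faults so far: 6)
  step 13: ref 1 -> HIT, frames=[5,1,2] (faults so far: 6)
  step 14: ref 5 -> HIT, frames=[5,1,2] (faults so far: 6)
  Optimal total faults: 6

Answer: 7 7 6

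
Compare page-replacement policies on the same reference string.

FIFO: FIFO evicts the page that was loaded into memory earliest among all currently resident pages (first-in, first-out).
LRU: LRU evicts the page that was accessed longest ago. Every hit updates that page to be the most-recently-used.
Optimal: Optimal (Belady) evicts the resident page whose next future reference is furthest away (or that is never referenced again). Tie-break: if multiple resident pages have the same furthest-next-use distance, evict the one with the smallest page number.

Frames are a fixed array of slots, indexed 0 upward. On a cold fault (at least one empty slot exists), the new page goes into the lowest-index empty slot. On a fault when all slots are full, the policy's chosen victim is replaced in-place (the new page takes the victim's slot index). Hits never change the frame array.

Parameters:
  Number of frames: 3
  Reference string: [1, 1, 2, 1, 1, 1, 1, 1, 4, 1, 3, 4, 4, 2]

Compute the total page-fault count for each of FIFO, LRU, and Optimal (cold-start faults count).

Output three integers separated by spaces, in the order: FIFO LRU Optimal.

Answer: 4 5 4

Derivation:
--- FIFO ---
  step 0: ref 1 -> FAULT, frames=[1,-,-] (faults so far: 1)
  step 1: ref 1 -> HIT, frames=[1,-,-] (faults so far: 1)
  step 2: ref 2 -> FAULT, frames=[1,2,-] (faults so far: 2)
  step 3: ref 1 -> HIT, frames=[1,2,-] (faults so far: 2)
  step 4: ref 1 -> HIT, frames=[1,2,-] (faults so far: 2)
  step 5: ref 1 -> HIT, frames=[1,2,-] (faults so far: 2)
  step 6: ref 1 -> HIT, frames=[1,2,-] (faults so far: 2)
  step 7: ref 1 -> HIT, frames=[1,2,-] (faults so far: 2)
  step 8: ref 4 -> FAULT, frames=[1,2,4] (faults so far: 3)
  step 9: ref 1 -> HIT, frames=[1,2,4] (faults so far: 3)
  step 10: ref 3 -> FAULT, evict 1, frames=[3,2,4] (faults so far: 4)
  step 11: ref 4 -> HIT, frames=[3,2,4] (faults so far: 4)
  step 12: ref 4 -> HIT, frames=[3,2,4] (faults so far: 4)
  step 13: ref 2 -> HIT, frames=[3,2,4] (faults so far: 4)
  FIFO total faults: 4
--- LRU ---
  step 0: ref 1 -> FAULT, frames=[1,-,-] (faults so far: 1)
  step 1: ref 1 -> HIT, frames=[1,-,-] (faults so far: 1)
  step 2: ref 2 -> FAULT, frames=[1,2,-] (faults so far: 2)
  step 3: ref 1 -> HIT, frames=[1,2,-] (faults so far: 2)
  step 4: ref 1 -> HIT, frames=[1,2,-] (faults so far: 2)
  step 5: ref 1 -> HIT, frames=[1,2,-] (faults so far: 2)
  step 6: ref 1 -> HIT, frames=[1,2,-] (faults so far: 2)
  step 7: ref 1 -> HIT, frames=[1,2,-] (faults so far: 2)
  step 8: ref 4 -> FAULT, frames=[1,2,4] (faults so far: 3)
  step 9: ref 1 -> HIT, frames=[1,2,4] (faults so far: 3)
  step 10: ref 3 -> FAULT, evict 2, frames=[1,3,4] (faults so far: 4)
  step 11: ref 4 -> HIT, frames=[1,3,4] (faults so far: 4)
  step 12: ref 4 -> HIT, frames=[1,3,4] (faults so far: 4)
  step 13: ref 2 -> FAULT, evict 1, frames=[2,3,4] (faults so far: 5)
  LRU total faults: 5
--- Optimal ---
  step 0: ref 1 -> FAULT, frames=[1,-,-] (faults so far: 1)
  step 1: ref 1 -> HIT, frames=[1,-,-] (faults so far: 1)
  step 2: ref 2 -> FAULT, frames=[1,2,-] (faults so far: 2)
  step 3: ref 1 -> HIT, frames=[1,2,-] (faults so far: 2)
  step 4: ref 1 -> HIT, frames=[1,2,-] (faults so far: 2)
  step 5: ref 1 -> HIT, frames=[1,2,-] (faults so far: 2)
  step 6: ref 1 -> HIT, frames=[1,2,-] (faults so far: 2)
  step 7: ref 1 -> HIT, frames=[1,2,-] (faults so far: 2)
  step 8: ref 4 -> FAULT, frames=[1,2,4] (faults so far: 3)
  step 9: ref 1 -> HIT, frames=[1,2,4] (faults so far: 3)
  step 10: ref 3 -> FAULT, evict 1, frames=[3,2,4] (faults so far: 4)
  step 11: ref 4 -> HIT, frames=[3,2,4] (faults so far: 4)
  step 12: ref 4 -> HIT, frames=[3,2,4] (faults so far: 4)
  step 13: ref 2 -> HIT, frames=[3,2,4] (faults so far: 4)
  Optimal total faults: 4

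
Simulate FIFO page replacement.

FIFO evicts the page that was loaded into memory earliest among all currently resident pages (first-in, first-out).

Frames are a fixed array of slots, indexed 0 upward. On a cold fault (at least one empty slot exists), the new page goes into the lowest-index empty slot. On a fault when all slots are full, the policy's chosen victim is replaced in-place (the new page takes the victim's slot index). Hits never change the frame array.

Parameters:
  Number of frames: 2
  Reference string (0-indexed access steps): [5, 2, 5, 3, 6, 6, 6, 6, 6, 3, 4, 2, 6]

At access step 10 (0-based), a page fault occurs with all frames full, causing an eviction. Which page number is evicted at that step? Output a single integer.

Step 0: ref 5 -> FAULT, frames=[5,-]
Step 1: ref 2 -> FAULT, frames=[5,2]
Step 2: ref 5 -> HIT, frames=[5,2]
Step 3: ref 3 -> FAULT, evict 5, frames=[3,2]
Step 4: ref 6 -> FAULT, evict 2, frames=[3,6]
Step 5: ref 6 -> HIT, frames=[3,6]
Step 6: ref 6 -> HIT, frames=[3,6]
Step 7: ref 6 -> HIT, frames=[3,6]
Step 8: ref 6 -> HIT, frames=[3,6]
Step 9: ref 3 -> HIT, frames=[3,6]
Step 10: ref 4 -> FAULT, evict 3, frames=[4,6]
At step 10: evicted page 3

Answer: 3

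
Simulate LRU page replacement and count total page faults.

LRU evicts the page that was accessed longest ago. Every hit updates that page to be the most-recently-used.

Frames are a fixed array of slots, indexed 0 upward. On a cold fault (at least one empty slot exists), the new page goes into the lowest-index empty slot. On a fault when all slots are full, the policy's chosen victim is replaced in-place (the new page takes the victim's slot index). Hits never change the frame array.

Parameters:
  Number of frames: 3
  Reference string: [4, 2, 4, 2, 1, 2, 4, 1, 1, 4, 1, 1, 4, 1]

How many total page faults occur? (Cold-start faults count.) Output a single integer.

Step 0: ref 4 → FAULT, frames=[4,-,-]
Step 1: ref 2 → FAULT, frames=[4,2,-]
Step 2: ref 4 → HIT, frames=[4,2,-]
Step 3: ref 2 → HIT, frames=[4,2,-]
Step 4: ref 1 → FAULT, frames=[4,2,1]
Step 5: ref 2 → HIT, frames=[4,2,1]
Step 6: ref 4 → HIT, frames=[4,2,1]
Step 7: ref 1 → HIT, frames=[4,2,1]
Step 8: ref 1 → HIT, frames=[4,2,1]
Step 9: ref 4 → HIT, frames=[4,2,1]
Step 10: ref 1 → HIT, frames=[4,2,1]
Step 11: ref 1 → HIT, frames=[4,2,1]
Step 12: ref 4 → HIT, frames=[4,2,1]
Step 13: ref 1 → HIT, frames=[4,2,1]
Total faults: 3

Answer: 3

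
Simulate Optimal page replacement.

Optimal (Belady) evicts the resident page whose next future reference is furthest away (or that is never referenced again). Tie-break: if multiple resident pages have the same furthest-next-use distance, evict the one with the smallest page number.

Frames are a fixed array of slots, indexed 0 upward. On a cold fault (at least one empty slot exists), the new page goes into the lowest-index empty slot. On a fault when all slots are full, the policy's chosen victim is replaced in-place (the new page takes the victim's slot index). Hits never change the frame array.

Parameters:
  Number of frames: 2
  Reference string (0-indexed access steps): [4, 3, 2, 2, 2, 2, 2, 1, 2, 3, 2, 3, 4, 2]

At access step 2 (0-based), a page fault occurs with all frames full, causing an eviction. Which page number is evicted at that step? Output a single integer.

Step 0: ref 4 -> FAULT, frames=[4,-]
Step 1: ref 3 -> FAULT, frames=[4,3]
Step 2: ref 2 -> FAULT, evict 4, frames=[2,3]
At step 2: evicted page 4

Answer: 4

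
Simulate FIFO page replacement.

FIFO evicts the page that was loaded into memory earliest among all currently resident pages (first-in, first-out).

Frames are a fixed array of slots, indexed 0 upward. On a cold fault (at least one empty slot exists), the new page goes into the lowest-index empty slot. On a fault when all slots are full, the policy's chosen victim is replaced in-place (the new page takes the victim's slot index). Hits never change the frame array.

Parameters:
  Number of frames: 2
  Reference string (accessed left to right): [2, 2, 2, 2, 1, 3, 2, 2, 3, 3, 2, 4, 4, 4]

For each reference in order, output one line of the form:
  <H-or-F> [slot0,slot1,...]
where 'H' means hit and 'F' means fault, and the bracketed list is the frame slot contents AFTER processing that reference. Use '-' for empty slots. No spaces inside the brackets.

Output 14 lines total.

F [2,-]
H [2,-]
H [2,-]
H [2,-]
F [2,1]
F [3,1]
F [3,2]
H [3,2]
H [3,2]
H [3,2]
H [3,2]
F [4,2]
H [4,2]
H [4,2]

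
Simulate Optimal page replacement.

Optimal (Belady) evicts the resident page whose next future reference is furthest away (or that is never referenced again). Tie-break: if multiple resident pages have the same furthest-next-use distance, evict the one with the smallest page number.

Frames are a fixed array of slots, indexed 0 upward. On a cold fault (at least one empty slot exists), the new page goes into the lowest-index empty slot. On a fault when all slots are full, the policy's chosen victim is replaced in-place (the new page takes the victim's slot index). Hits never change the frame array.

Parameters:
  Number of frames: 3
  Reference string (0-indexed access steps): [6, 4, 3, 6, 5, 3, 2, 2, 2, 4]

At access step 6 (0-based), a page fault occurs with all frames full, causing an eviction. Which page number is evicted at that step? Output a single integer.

Answer: 3

Derivation:
Step 0: ref 6 -> FAULT, frames=[6,-,-]
Step 1: ref 4 -> FAULT, frames=[6,4,-]
Step 2: ref 3 -> FAULT, frames=[6,4,3]
Step 3: ref 6 -> HIT, frames=[6,4,3]
Step 4: ref 5 -> FAULT, evict 6, frames=[5,4,3]
Step 5: ref 3 -> HIT, frames=[5,4,3]
Step 6: ref 2 -> FAULT, evict 3, frames=[5,4,2]
At step 6: evicted page 3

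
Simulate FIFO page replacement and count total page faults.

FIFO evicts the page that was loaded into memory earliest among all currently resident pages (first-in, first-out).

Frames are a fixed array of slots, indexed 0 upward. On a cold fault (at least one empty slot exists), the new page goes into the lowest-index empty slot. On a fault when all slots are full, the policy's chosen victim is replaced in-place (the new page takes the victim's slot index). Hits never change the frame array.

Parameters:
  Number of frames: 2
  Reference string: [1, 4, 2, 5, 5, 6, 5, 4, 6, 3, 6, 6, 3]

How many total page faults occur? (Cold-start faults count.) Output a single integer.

Step 0: ref 1 → FAULT, frames=[1,-]
Step 1: ref 4 → FAULT, frames=[1,4]
Step 2: ref 2 → FAULT (evict 1), frames=[2,4]
Step 3: ref 5 → FAULT (evict 4), frames=[2,5]
Step 4: ref 5 → HIT, frames=[2,5]
Step 5: ref 6 → FAULT (evict 2), frames=[6,5]
Step 6: ref 5 → HIT, frames=[6,5]
Step 7: ref 4 → FAULT (evict 5), frames=[6,4]
Step 8: ref 6 → HIT, frames=[6,4]
Step 9: ref 3 → FAULT (evict 6), frames=[3,4]
Step 10: ref 6 → FAULT (evict 4), frames=[3,6]
Step 11: ref 6 → HIT, frames=[3,6]
Step 12: ref 3 → HIT, frames=[3,6]
Total faults: 8

Answer: 8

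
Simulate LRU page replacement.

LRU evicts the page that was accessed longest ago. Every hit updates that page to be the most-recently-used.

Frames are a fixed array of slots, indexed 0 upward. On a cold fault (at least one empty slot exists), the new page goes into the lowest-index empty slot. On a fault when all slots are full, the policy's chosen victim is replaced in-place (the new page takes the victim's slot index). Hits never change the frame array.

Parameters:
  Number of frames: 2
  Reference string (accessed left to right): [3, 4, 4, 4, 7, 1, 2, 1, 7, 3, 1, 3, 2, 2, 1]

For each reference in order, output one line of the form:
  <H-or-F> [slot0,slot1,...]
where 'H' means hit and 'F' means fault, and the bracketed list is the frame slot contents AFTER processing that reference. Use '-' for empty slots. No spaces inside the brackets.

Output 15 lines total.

F [3,-]
F [3,4]
H [3,4]
H [3,4]
F [7,4]
F [7,1]
F [2,1]
H [2,1]
F [7,1]
F [7,3]
F [1,3]
H [1,3]
F [2,3]
H [2,3]
F [2,1]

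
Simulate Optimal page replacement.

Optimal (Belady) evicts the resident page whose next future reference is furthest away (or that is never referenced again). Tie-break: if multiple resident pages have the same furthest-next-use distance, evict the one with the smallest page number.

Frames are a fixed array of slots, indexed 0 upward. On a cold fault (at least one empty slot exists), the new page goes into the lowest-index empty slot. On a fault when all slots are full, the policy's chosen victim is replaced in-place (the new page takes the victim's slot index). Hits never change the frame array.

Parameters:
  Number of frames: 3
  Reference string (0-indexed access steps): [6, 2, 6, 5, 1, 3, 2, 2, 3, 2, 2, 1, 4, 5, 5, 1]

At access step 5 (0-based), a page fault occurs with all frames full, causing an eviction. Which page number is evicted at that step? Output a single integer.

Answer: 5

Derivation:
Step 0: ref 6 -> FAULT, frames=[6,-,-]
Step 1: ref 2 -> FAULT, frames=[6,2,-]
Step 2: ref 6 -> HIT, frames=[6,2,-]
Step 3: ref 5 -> FAULT, frames=[6,2,5]
Step 4: ref 1 -> FAULT, evict 6, frames=[1,2,5]
Step 5: ref 3 -> FAULT, evict 5, frames=[1,2,3]
At step 5: evicted page 5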